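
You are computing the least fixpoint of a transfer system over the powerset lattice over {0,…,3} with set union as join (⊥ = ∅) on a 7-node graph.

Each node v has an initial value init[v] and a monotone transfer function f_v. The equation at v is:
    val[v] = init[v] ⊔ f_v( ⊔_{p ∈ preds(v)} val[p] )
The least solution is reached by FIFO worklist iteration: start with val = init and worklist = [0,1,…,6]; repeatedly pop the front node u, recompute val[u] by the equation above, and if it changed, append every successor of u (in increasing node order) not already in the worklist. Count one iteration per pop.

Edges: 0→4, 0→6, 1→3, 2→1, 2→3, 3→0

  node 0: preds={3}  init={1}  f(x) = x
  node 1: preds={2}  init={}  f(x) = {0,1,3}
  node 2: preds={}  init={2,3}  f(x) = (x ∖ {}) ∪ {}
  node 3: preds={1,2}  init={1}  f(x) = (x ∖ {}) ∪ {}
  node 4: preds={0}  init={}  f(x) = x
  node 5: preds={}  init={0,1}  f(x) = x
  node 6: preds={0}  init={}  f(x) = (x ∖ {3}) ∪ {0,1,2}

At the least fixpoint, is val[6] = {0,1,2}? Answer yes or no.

Iteration log — 10 steps:
  step 1. node 0  ⊔preds={1}  new={1}  stable
  step 2. node 1  ⊔preds={2,3}  new={0,1,3}  old={}  +wl: 
  step 3. node 2  ⊔preds={}  new={2,3}  stable
  step 4. node 3  ⊔preds={0,1,2,3}  new={0,1,2,3}  old={1}  +wl: 0
  step 5. node 4  ⊔preds={1}  new={1}  old={}  +wl: 
  step 6. node 5  ⊔preds={}  new={0,1}  stable
  step 7. node 6  ⊔preds={1}  new={0,1,2}  old={}  +wl: 
  step 8. node 0  ⊔preds={0,1,2,3}  new={0,1,2,3}  old={1}  +wl: 4,6
  step 9. node 4  ⊔preds={0,1,2,3}  new={0,1,2,3}  old={1}  +wl: 
  step 10. node 6  ⊔preds={0,1,2,3}  new={0,1,2}  stable

Least fixpoint reached:
  node 0: {0,1,2,3}
  node 1: {0,1,3}
  node 2: {2,3}
  node 3: {0,1,2,3}
  node 4: {0,1,2,3}
  node 5: {0,1}
  node 6: {0,1,2}

yes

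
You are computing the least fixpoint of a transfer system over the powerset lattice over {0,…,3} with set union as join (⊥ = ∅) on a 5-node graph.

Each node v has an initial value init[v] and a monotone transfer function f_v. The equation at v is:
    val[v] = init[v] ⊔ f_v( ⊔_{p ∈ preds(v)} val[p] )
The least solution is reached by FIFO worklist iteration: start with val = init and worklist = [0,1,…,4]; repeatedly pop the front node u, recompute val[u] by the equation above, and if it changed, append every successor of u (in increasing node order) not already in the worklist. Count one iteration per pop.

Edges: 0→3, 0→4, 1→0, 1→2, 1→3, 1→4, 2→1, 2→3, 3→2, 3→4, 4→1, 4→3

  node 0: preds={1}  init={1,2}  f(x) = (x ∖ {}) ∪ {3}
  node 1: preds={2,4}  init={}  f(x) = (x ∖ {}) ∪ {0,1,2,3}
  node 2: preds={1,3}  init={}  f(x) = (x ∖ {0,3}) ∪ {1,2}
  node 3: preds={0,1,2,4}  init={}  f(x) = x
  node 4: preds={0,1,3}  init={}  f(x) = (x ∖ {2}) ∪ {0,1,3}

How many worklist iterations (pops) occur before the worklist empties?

Worklist (10 pops):
  #1 pop 0: in={} → {1,2,3} (was {1,2}); enqueue []
  #2 pop 1: in={} → {0,1,2,3} (was {}); enqueue [0]
  #3 pop 2: in={0,1,2,3} → {1,2} (was {}); enqueue [1]
  #4 pop 3: in={0,1,2,3} → {0,1,2,3} (was {}); enqueue [2]
  #5 pop 4: in={0,1,2,3} → {0,1,3} (was {}); enqueue [3]
  #6 pop 0: in={0,1,2,3} → {0,1,2,3} (was {1,2,3}); enqueue [4]
  #7 pop 1: in={0,1,2,3} → {0,1,2,3} (no change)
  #8 pop 2: in={0,1,2,3} → {1,2} (no change)
  #9 pop 3: in={0,1,2,3} → {0,1,2,3} (no change)
  #10 pop 4: in={0,1,2,3} → {0,1,3} (no change)

Fixpoint:
  val[0] = {0,1,2,3}
  val[1] = {0,1,2,3}
  val[2] = {1,2}
  val[3] = {0,1,2,3}
  val[4] = {0,1,3}

10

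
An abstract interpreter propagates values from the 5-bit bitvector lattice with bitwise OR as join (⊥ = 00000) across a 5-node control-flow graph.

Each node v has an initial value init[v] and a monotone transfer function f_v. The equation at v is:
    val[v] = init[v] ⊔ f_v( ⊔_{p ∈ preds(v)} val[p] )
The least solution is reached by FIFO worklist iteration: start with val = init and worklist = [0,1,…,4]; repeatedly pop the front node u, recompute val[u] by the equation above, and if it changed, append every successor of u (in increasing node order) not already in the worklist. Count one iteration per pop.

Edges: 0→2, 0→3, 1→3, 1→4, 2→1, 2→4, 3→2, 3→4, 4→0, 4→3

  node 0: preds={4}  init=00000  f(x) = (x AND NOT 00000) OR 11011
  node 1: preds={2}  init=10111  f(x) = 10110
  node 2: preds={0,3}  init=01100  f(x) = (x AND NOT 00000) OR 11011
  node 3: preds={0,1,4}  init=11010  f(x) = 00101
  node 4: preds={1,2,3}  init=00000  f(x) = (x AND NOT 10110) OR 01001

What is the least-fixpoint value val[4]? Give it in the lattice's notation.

Iteration log — 9 steps:
  step 1. node 0  ⊔preds=00000  new=11011  old=00000  +wl: 
  step 2. node 1  ⊔preds=01100  new=10111  stable
  step 3. node 2  ⊔preds=11011  new=11111  old=01100  +wl: 1
  step 4. node 3  ⊔preds=11111  new=11111  old=11010  +wl: 2
  step 5. node 4  ⊔preds=11111  new=01001  old=00000  +wl: 0,3
  step 6. node 1  ⊔preds=11111  new=10111  stable
  step 7. node 2  ⊔preds=11111  new=11111  stable
  step 8. node 0  ⊔preds=01001  new=11011  stable
  step 9. node 3  ⊔preds=11111  new=11111  stable

Least fixpoint reached:
  node 0: 11011
  node 1: 10111
  node 2: 11111
  node 3: 11111
  node 4: 01001

01001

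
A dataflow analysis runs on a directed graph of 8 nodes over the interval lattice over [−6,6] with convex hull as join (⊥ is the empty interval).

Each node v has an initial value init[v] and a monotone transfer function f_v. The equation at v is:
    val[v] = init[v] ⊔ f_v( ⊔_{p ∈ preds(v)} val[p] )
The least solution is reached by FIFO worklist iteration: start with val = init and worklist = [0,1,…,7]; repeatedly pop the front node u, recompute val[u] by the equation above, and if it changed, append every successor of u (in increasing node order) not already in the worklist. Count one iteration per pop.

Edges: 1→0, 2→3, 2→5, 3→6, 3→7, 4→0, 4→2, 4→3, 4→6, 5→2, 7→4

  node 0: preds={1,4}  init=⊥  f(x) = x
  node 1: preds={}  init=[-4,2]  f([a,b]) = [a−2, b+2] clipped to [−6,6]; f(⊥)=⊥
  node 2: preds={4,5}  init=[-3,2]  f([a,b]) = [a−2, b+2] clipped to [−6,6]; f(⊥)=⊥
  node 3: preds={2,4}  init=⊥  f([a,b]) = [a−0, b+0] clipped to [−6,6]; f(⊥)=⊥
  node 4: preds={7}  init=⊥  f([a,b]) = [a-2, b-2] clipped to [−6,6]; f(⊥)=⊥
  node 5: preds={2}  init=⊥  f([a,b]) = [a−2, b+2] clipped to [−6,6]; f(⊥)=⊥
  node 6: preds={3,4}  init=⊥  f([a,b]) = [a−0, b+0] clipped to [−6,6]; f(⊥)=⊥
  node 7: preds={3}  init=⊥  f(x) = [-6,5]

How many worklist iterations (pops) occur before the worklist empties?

Worklist (16 pops):
  #1 pop 0: in=[-4,2] → [-4,2] (was ⊥); enqueue []
  #2 pop 1: in=⊥ → [-4,2] (no change)
  #3 pop 2: in=⊥ → [-3,2] (no change)
  #4 pop 3: in=[-3,2] → [-3,2] (was ⊥); enqueue []
  #5 pop 4: in=⊥ → ⊥ (no change)
  #6 pop 5: in=[-3,2] → [-5,4] (was ⊥); enqueue [2]
  #7 pop 6: in=[-3,2] → [-3,2] (was ⊥); enqueue []
  #8 pop 7: in=[-3,2] → [-6,5] (was ⊥); enqueue [4]
  #9 pop 2: in=[-5,4] → [-6,6] (was [-3,2]); enqueue [3,5]
  #10 pop 4: in=[-6,5] → [-6,3] (was ⊥); enqueue [0,2,6]
  #11 pop 3: in=[-6,6] → [-6,6] (was [-3,2]); enqueue [7]
  #12 pop 5: in=[-6,6] → [-6,6] (was [-5,4]); enqueue []
  #13 pop 0: in=[-6,3] → [-6,3] (was [-4,2]); enqueue []
  #14 pop 2: in=[-6,6] → [-6,6] (no change)
  #15 pop 6: in=[-6,6] → [-6,6] (was [-3,2]); enqueue []
  #16 pop 7: in=[-6,6] → [-6,5] (no change)

Fixpoint:
  val[0] = [-6,3]
  val[1] = [-4,2]
  val[2] = [-6,6]
  val[3] = [-6,6]
  val[4] = [-6,3]
  val[5] = [-6,6]
  val[6] = [-6,6]
  val[7] = [-6,5]

16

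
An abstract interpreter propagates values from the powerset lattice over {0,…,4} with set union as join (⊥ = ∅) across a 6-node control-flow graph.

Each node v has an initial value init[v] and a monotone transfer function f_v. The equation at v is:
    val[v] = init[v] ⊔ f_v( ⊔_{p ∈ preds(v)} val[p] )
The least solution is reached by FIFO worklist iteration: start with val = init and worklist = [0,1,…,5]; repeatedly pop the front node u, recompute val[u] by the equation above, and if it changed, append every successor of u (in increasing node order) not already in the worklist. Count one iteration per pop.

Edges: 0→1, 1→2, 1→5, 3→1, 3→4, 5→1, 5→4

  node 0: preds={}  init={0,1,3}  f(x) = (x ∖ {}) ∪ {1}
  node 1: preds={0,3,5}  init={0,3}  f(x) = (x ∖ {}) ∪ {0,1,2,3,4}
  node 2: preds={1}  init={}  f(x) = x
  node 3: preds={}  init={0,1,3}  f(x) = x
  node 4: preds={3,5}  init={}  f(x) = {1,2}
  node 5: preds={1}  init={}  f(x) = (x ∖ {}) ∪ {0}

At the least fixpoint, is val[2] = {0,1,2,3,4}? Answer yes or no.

Worklist (8 pops):
  #1 pop 0: in={} → {0,1,3} (no change)
  #2 pop 1: in={0,1,3} → {0,1,2,3,4} (was {0,3}); enqueue []
  #3 pop 2: in={0,1,2,3,4} → {0,1,2,3,4} (was {}); enqueue []
  #4 pop 3: in={} → {0,1,3} (no change)
  #5 pop 4: in={0,1,3} → {1,2} (was {}); enqueue []
  #6 pop 5: in={0,1,2,3,4} → {0,1,2,3,4} (was {}); enqueue [1,4]
  #7 pop 1: in={0,1,2,3,4} → {0,1,2,3,4} (no change)
  #8 pop 4: in={0,1,2,3,4} → {1,2} (no change)

Fixpoint:
  val[0] = {0,1,3}
  val[1] = {0,1,2,3,4}
  val[2] = {0,1,2,3,4}
  val[3] = {0,1,3}
  val[4] = {1,2}
  val[5] = {0,1,2,3,4}

yes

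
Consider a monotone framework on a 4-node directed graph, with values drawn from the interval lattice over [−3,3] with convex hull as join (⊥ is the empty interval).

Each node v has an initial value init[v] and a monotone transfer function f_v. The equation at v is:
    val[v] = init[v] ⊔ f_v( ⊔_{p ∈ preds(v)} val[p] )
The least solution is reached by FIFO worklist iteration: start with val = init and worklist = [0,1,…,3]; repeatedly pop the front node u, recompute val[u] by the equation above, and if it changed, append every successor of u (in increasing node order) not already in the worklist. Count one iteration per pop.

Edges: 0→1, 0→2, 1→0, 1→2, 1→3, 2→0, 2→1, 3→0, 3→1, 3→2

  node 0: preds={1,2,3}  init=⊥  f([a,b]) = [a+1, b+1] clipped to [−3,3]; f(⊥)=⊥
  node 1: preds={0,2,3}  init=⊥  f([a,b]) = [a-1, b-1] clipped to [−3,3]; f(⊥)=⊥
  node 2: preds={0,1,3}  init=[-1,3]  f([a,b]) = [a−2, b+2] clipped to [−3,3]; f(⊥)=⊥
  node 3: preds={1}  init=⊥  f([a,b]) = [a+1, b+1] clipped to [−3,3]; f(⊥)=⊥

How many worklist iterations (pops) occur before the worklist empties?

Trace (12 dequeues):
  [1] u=0 | in [-1,3] | out [0,3] | prev ⊥ | push {}
  [2] u=1 | in [-1,3] | out [-2,2] | prev ⊥ | push {0}
  [3] u=2 | in [-2,3] | out [-3,3] | prev [-1,3] | push {1}
  [4] u=3 | in [-2,2] | out [-1,3] | prev ⊥ | push {2}
  [5] u=0 | in [-3,3] | out [-2,3] | prev [0,3] | push {}
  [6] u=1 | in [-3,3] | out [-3,2] | prev [-2,2] | push {0,3}
  [7] u=2 | in [-3,3] | out [-3,3] | ==
  [8] u=0 | in [-3,3] | out [-2,3] | ==
  [9] u=3 | in [-3,2] | out [-2,3] | prev [-1,3] | push {0,1,2}
  [10] u=0 | in [-3,3] | out [-2,3] | ==
  [11] u=1 | in [-3,3] | out [-3,2] | ==
  [12] u=2 | in [-3,3] | out [-3,3] | ==

Converged values:
  [0] [-2,3]
  [1] [-3,2]
  [2] [-3,3]
  [3] [-2,3]

12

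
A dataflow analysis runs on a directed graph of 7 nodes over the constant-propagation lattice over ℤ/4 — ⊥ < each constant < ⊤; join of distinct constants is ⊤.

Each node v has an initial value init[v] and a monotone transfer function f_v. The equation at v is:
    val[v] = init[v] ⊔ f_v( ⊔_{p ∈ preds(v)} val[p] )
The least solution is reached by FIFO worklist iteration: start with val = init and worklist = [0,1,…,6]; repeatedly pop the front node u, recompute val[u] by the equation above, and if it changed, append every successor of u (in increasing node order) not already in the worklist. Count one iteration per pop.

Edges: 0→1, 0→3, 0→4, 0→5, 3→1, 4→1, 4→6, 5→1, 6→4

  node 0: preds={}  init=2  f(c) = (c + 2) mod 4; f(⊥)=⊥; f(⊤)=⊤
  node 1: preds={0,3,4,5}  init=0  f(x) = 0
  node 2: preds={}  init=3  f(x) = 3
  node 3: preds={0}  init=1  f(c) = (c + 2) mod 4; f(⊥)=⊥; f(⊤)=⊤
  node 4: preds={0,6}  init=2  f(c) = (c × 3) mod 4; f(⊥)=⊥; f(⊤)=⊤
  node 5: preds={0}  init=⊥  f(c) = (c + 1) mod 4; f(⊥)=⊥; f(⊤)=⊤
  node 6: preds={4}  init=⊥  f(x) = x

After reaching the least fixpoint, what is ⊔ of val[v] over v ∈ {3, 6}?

⊤

Trace (9 dequeues):
  [1] u=0 | in ⊥ | out 2 | ==
  [2] u=1 | in ⊤ | out 0 | ==
  [3] u=2 | in ⊥ | out 3 | ==
  [4] u=3 | in 2 | out ⊤ | prev 1 | push {1}
  [5] u=4 | in 2 | out 2 | ==
  [6] u=5 | in 2 | out 3 | prev ⊥ | push {}
  [7] u=6 | in 2 | out 2 | prev ⊥ | push {4}
  [8] u=1 | in ⊤ | out 0 | ==
  [9] u=4 | in 2 | out 2 | ==

Converged values:
  [0] 2
  [1] 0
  [2] 3
  [3] ⊤
  [4] 2
  [5] 3
  [6] 2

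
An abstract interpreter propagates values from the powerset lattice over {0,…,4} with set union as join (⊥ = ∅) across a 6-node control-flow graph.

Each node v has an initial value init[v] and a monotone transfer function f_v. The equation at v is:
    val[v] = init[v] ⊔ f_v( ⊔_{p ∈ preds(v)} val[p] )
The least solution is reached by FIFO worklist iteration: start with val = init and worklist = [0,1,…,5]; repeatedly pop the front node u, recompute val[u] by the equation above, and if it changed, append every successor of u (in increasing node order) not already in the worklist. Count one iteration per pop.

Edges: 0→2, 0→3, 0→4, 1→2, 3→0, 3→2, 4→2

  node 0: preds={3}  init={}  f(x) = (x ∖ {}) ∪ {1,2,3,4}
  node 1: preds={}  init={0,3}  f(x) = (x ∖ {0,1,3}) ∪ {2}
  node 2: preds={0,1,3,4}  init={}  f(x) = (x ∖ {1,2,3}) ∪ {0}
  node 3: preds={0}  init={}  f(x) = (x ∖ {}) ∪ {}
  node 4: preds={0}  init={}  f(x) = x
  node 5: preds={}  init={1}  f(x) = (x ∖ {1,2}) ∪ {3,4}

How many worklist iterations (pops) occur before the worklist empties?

8

Trace (8 dequeues):
  [1] u=0 | in {} | out {1,2,3,4} | prev {} | push {}
  [2] u=1 | in {} | out {0,2,3} | prev {0,3} | push {}
  [3] u=2 | in {0,1,2,3,4} | out {0,4} | prev {} | push {}
  [4] u=3 | in {1,2,3,4} | out {1,2,3,4} | prev {} | push {0,2}
  [5] u=4 | in {1,2,3,4} | out {1,2,3,4} | prev {} | push {}
  [6] u=5 | in {} | out {1,3,4} | prev {1} | push {}
  [7] u=0 | in {1,2,3,4} | out {1,2,3,4} | ==
  [8] u=2 | in {0,1,2,3,4} | out {0,4} | ==

Converged values:
  [0] {1,2,3,4}
  [1] {0,2,3}
  [2] {0,4}
  [3] {1,2,3,4}
  [4] {1,2,3,4}
  [5] {1,3,4}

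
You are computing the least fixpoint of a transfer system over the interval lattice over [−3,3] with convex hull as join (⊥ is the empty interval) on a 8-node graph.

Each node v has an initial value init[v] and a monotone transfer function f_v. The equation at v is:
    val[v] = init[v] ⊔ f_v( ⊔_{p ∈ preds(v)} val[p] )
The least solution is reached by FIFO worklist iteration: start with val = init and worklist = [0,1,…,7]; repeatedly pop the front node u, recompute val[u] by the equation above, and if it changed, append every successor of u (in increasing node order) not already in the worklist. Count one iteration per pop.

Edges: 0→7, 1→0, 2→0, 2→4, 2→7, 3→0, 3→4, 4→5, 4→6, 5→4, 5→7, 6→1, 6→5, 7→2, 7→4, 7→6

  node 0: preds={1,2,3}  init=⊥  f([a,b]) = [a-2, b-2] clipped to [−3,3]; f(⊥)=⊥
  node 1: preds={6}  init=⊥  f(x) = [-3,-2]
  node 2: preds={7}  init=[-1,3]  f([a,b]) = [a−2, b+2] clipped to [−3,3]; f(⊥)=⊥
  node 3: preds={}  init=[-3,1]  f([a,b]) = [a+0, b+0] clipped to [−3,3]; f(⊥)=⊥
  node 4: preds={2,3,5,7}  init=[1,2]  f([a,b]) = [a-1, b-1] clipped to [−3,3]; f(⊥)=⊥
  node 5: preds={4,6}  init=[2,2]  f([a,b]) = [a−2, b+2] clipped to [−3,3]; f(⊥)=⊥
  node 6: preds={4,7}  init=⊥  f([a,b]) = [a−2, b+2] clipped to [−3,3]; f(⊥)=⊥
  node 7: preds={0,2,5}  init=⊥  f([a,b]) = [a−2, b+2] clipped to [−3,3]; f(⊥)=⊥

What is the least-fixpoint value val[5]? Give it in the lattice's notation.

[-3,3]

Trace (17 dequeues):
  [1] u=0 | in [-3,3] | out [-3,1] | prev ⊥ | push {}
  [2] u=1 | in ⊥ | out [-3,-2] | prev ⊥ | push {0}
  [3] u=2 | in ⊥ | out [-1,3] | ==
  [4] u=3 | in ⊥ | out [-3,1] | ==
  [5] u=4 | in [-3,3] | out [-3,2] | prev [1,2] | push {}
  [6] u=5 | in [-3,2] | out [-3,3] | prev [2,2] | push {4}
  [7] u=6 | in [-3,2] | out [-3,3] | prev ⊥ | push {1,5}
  [8] u=7 | in [-3,3] | out [-3,3] | prev ⊥ | push {2,6}
  [9] u=0 | in [-3,3] | out [-3,1] | ==
  [10] u=4 | in [-3,3] | out [-3,2] | ==
  [11] u=1 | in [-3,3] | out [-3,-2] | ==
  [12] u=5 | in [-3,3] | out [-3,3] | ==
  [13] u=2 | in [-3,3] | out [-3,3] | prev [-1,3] | push {0,4,7}
  [14] u=6 | in [-3,3] | out [-3,3] | ==
  [15] u=0 | in [-3,3] | out [-3,1] | ==
  [16] u=4 | in [-3,3] | out [-3,2] | ==
  [17] u=7 | in [-3,3] | out [-3,3] | ==

Converged values:
  [0] [-3,1]
  [1] [-3,-2]
  [2] [-3,3]
  [3] [-3,1]
  [4] [-3,2]
  [5] [-3,3]
  [6] [-3,3]
  [7] [-3,3]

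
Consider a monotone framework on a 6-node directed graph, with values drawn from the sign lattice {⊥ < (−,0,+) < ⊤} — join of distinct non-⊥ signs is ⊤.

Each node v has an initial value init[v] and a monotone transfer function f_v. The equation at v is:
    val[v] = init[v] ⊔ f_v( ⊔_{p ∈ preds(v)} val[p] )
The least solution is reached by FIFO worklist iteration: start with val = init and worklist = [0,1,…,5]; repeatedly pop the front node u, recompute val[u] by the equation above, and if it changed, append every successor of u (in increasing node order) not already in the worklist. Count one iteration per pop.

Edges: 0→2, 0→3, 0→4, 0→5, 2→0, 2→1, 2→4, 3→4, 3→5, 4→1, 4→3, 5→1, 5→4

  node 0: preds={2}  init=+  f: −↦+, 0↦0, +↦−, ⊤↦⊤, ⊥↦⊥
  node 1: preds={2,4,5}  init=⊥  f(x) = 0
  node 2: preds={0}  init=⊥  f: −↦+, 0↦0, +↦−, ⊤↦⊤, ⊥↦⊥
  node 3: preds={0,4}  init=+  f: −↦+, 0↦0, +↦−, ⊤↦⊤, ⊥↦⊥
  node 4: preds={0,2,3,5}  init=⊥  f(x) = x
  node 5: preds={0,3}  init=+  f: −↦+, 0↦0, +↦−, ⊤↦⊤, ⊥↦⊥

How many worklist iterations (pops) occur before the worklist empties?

10

Worklist (10 pops):
  #1 pop 0: in=⊥ → + (no change)
  #2 pop 1: in=+ → 0 (was ⊥); enqueue []
  #3 pop 2: in=+ → − (was ⊥); enqueue [0,1]
  #4 pop 3: in=+ → ⊤ (was +); enqueue []
  #5 pop 4: in=⊤ → ⊤ (was ⊥); enqueue [3]
  #6 pop 5: in=⊤ → ⊤ (was +); enqueue [4]
  #7 pop 0: in=− → + (no change)
  #8 pop 1: in=⊤ → 0 (no change)
  #9 pop 3: in=⊤ → ⊤ (no change)
  #10 pop 4: in=⊤ → ⊤ (no change)

Fixpoint:
  val[0] = +
  val[1] = 0
  val[2] = −
  val[3] = ⊤
  val[4] = ⊤
  val[5] = ⊤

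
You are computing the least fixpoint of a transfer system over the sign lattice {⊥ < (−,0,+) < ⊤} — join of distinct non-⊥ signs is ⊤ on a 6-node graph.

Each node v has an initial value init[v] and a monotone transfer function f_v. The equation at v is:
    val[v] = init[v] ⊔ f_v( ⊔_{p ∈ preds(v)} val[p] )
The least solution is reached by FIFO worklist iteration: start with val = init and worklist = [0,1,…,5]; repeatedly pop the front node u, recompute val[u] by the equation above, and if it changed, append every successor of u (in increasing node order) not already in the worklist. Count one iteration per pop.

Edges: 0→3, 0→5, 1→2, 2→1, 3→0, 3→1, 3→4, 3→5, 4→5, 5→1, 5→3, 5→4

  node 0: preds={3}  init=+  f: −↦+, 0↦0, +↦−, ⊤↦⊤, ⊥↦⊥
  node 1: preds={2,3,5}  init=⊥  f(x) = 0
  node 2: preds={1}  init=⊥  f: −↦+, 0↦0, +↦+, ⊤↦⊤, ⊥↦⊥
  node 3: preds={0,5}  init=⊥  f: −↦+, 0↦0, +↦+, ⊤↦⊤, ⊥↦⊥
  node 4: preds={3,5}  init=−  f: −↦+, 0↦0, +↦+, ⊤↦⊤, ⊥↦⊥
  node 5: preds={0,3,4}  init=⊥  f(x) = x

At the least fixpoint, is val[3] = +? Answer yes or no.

no

Worklist (13 pops):
  #1 pop 0: in=⊥ → + (no change)
  #2 pop 1: in=⊥ → 0 (was ⊥); enqueue []
  #3 pop 2: in=0 → 0 (was ⊥); enqueue [1]
  #4 pop 3: in=+ → + (was ⊥); enqueue [0]
  #5 pop 4: in=+ → ⊤ (was −); enqueue []
  #6 pop 5: in=⊤ → ⊤ (was ⊥); enqueue [3,4]
  #7 pop 1: in=⊤ → 0 (no change)
  #8 pop 0: in=+ → ⊤ (was +); enqueue [5]
  #9 pop 3: in=⊤ → ⊤ (was +); enqueue [0,1]
  #10 pop 4: in=⊤ → ⊤ (no change)
  #11 pop 5: in=⊤ → ⊤ (no change)
  #12 pop 0: in=⊤ → ⊤ (no change)
  #13 pop 1: in=⊤ → 0 (no change)

Fixpoint:
  val[0] = ⊤
  val[1] = 0
  val[2] = 0
  val[3] = ⊤
  val[4] = ⊤
  val[5] = ⊤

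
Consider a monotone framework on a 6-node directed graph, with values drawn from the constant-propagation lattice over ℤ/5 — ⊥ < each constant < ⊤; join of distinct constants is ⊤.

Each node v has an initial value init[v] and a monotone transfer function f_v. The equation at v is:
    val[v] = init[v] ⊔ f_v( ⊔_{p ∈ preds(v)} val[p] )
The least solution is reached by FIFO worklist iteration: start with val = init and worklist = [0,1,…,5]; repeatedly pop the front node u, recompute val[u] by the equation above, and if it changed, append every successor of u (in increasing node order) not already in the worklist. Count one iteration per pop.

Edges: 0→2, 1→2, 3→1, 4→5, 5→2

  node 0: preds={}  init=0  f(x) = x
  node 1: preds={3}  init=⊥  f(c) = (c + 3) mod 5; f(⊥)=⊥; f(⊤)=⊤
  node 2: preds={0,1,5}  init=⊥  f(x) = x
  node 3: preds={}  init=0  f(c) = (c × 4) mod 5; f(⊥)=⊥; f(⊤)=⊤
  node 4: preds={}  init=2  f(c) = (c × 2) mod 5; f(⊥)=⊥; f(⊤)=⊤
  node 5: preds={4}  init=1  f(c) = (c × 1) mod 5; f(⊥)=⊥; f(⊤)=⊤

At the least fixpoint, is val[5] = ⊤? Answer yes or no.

Worklist (7 pops):
  #1 pop 0: in=⊥ → 0 (no change)
  #2 pop 1: in=0 → 3 (was ⊥); enqueue []
  #3 pop 2: in=⊤ → ⊤ (was ⊥); enqueue []
  #4 pop 3: in=⊥ → 0 (no change)
  #5 pop 4: in=⊥ → 2 (no change)
  #6 pop 5: in=2 → ⊤ (was 1); enqueue [2]
  #7 pop 2: in=⊤ → ⊤ (no change)

Fixpoint:
  val[0] = 0
  val[1] = 3
  val[2] = ⊤
  val[3] = 0
  val[4] = 2
  val[5] = ⊤

yes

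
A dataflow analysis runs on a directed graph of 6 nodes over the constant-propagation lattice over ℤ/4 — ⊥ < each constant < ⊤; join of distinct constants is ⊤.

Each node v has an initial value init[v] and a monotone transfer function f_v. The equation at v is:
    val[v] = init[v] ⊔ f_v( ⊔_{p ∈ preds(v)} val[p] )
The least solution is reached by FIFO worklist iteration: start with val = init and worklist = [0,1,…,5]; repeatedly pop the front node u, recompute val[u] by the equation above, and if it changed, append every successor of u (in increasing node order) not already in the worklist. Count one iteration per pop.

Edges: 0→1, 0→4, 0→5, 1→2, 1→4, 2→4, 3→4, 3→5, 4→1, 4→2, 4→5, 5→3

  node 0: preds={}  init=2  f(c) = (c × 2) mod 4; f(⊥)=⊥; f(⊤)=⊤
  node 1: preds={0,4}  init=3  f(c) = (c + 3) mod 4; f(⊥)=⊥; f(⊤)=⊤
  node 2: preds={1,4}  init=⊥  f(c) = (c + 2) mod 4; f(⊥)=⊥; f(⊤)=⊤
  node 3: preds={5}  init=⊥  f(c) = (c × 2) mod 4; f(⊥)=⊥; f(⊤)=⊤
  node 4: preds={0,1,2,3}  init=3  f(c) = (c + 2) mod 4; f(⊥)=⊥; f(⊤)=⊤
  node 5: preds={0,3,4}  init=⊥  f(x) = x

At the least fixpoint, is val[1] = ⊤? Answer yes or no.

yes

Trace (11 dequeues):
  [1] u=0 | in ⊥ | out 2 | ==
  [2] u=1 | in ⊤ | out ⊤ | prev 3 | push {}
  [3] u=2 | in ⊤ | out ⊤ | prev ⊥ | push {}
  [4] u=3 | in ⊥ | out ⊥ | ==
  [5] u=4 | in ⊤ | out ⊤ | prev 3 | push {1,2}
  [6] u=5 | in ⊤ | out ⊤ | prev ⊥ | push {3}
  [7] u=1 | in ⊤ | out ⊤ | ==
  [8] u=2 | in ⊤ | out ⊤ | ==
  [9] u=3 | in ⊤ | out ⊤ | prev ⊥ | push {4,5}
  [10] u=4 | in ⊤ | out ⊤ | ==
  [11] u=5 | in ⊤ | out ⊤ | ==

Converged values:
  [0] 2
  [1] ⊤
  [2] ⊤
  [3] ⊤
  [4] ⊤
  [5] ⊤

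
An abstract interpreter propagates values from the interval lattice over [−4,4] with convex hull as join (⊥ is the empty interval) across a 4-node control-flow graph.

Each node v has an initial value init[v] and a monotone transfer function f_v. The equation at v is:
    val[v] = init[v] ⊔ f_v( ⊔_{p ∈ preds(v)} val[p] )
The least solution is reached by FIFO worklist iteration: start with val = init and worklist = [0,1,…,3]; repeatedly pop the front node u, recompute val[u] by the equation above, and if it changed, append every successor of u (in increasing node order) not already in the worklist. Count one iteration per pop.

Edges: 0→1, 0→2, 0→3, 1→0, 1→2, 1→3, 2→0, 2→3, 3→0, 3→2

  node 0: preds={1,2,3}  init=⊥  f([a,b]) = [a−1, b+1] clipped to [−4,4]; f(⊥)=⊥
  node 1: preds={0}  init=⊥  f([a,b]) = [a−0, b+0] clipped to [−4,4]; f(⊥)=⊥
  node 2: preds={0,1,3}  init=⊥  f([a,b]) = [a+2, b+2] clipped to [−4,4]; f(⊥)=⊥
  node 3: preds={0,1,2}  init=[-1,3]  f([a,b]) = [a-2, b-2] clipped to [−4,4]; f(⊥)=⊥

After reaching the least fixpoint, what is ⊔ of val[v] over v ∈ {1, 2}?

[-4,4]

Trace (10 dequeues):
  [1] u=0 | in [-1,3] | out [-2,4] | prev ⊥ | push {}
  [2] u=1 | in [-2,4] | out [-2,4] | prev ⊥ | push {0}
  [3] u=2 | in [-2,4] | out [0,4] | prev ⊥ | push {}
  [4] u=3 | in [-2,4] | out [-4,3] | prev [-1,3] | push {2}
  [5] u=0 | in [-4,4] | out [-4,4] | prev [-2,4] | push {1,3}
  [6] u=2 | in [-4,4] | out [-2,4] | prev [0,4] | push {0}
  [7] u=1 | in [-4,4] | out [-4,4] | prev [-2,4] | push {2}
  [8] u=3 | in [-4,4] | out [-4,3] | ==
  [9] u=0 | in [-4,4] | out [-4,4] | ==
  [10] u=2 | in [-4,4] | out [-2,4] | ==

Converged values:
  [0] [-4,4]
  [1] [-4,4]
  [2] [-2,4]
  [3] [-4,3]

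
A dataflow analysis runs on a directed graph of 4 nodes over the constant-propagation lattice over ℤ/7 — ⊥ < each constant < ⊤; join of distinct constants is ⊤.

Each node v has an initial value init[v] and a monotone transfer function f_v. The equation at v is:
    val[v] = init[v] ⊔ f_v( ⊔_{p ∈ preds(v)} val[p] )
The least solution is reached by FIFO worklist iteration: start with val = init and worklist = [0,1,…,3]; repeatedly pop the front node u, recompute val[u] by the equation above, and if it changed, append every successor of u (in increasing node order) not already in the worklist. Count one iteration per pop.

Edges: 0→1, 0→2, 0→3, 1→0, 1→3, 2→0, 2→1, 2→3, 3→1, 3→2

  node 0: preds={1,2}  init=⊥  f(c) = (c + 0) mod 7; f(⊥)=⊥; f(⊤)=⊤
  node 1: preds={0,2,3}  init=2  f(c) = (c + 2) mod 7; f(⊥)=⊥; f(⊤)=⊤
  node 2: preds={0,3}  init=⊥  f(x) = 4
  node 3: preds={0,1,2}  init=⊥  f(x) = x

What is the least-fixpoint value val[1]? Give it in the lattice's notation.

Iteration log — 8 steps:
  step 1. node 0  ⊔preds=2  new=2  old=⊥  +wl: 
  step 2. node 1  ⊔preds=2  new=⊤  old=2  +wl: 0
  step 3. node 2  ⊔preds=2  new=4  old=⊥  +wl: 1
  step 4. node 3  ⊔preds=⊤  new=⊤  old=⊥  +wl: 2
  step 5. node 0  ⊔preds=⊤  new=⊤  old=2  +wl: 3
  step 6. node 1  ⊔preds=⊤  new=⊤  stable
  step 7. node 2  ⊔preds=⊤  new=4  stable
  step 8. node 3  ⊔preds=⊤  new=⊤  stable

Least fixpoint reached:
  node 0: ⊤
  node 1: ⊤
  node 2: 4
  node 3: ⊤

⊤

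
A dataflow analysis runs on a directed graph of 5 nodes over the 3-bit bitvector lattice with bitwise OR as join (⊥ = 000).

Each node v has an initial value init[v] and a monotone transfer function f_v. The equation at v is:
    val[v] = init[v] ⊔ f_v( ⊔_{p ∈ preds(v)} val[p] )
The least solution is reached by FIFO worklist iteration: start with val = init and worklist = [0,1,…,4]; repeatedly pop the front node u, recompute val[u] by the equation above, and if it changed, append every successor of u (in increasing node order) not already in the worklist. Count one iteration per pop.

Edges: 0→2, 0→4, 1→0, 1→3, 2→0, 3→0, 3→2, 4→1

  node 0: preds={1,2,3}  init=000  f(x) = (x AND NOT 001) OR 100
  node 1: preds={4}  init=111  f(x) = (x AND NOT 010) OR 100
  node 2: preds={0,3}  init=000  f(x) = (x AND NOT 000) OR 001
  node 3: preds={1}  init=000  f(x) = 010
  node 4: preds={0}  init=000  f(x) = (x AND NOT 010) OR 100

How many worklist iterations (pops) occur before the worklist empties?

8

Trace (8 dequeues):
  [1] u=0 | in 111 | out 110 | prev 000 | push {}
  [2] u=1 | in 000 | out 111 | ==
  [3] u=2 | in 110 | out 111 | prev 000 | push {0}
  [4] u=3 | in 111 | out 010 | prev 000 | push {2}
  [5] u=4 | in 110 | out 100 | prev 000 | push {1}
  [6] u=0 | in 111 | out 110 | ==
  [7] u=2 | in 110 | out 111 | ==
  [8] u=1 | in 100 | out 111 | ==

Converged values:
  [0] 110
  [1] 111
  [2] 111
  [3] 010
  [4] 100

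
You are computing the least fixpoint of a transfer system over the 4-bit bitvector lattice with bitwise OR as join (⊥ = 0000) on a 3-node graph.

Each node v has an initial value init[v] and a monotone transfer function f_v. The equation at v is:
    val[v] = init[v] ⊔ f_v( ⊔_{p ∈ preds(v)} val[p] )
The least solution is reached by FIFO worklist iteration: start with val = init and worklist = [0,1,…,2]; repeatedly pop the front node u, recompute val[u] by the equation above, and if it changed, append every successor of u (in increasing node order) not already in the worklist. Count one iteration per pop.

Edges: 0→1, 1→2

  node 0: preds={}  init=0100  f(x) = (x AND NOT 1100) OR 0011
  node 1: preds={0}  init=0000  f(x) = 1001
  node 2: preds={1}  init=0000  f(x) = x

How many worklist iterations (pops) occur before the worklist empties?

Worklist (3 pops):
  #1 pop 0: in=0000 → 0111 (was 0100); enqueue []
  #2 pop 1: in=0111 → 1001 (was 0000); enqueue []
  #3 pop 2: in=1001 → 1001 (was 0000); enqueue []

Fixpoint:
  val[0] = 0111
  val[1] = 1001
  val[2] = 1001

3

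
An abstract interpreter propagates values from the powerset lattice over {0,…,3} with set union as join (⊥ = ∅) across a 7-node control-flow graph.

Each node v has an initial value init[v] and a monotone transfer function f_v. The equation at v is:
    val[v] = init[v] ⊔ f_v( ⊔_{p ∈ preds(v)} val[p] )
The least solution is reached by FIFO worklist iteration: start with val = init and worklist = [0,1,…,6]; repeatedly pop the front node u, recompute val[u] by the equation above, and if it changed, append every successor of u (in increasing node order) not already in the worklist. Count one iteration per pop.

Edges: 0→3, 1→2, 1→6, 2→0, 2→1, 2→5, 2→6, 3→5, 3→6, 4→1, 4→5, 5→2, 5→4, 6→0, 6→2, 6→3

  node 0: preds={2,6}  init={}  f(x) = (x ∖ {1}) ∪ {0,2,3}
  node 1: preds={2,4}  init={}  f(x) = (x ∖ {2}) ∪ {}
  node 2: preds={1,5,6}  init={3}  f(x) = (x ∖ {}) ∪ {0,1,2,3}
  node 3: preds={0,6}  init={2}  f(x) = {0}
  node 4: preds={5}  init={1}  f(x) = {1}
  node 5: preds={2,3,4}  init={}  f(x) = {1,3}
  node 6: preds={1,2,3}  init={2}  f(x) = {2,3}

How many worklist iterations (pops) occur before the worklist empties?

13

Iteration log — 13 steps:
  step 1. node 0  ⊔preds={2,3}  new={0,2,3}  old={}  +wl: 
  step 2. node 1  ⊔preds={1,3}  new={1,3}  old={}  +wl: 
  step 3. node 2  ⊔preds={1,2,3}  new={0,1,2,3}  old={3}  +wl: 0,1
  step 4. node 3  ⊔preds={0,2,3}  new={0,2}  old={2}  +wl: 
  step 5. node 4  ⊔preds={}  new={1}  stable
  step 6. node 5  ⊔preds={0,1,2,3}  new={1,3}  old={}  +wl: 2,4
  step 7. node 6  ⊔preds={0,1,2,3}  new={2,3}  old={2}  +wl: 3
  step 8. node 0  ⊔preds={0,1,2,3}  new={0,2,3}  stable
  step 9. node 1  ⊔preds={0,1,2,3}  new={0,1,3}  old={1,3}  +wl: 6
  step 10. node 2  ⊔preds={0,1,2,3}  new={0,1,2,3}  stable
  step 11. node 4  ⊔preds={1,3}  new={1}  stable
  step 12. node 3  ⊔preds={0,2,3}  new={0,2}  stable
  step 13. node 6  ⊔preds={0,1,2,3}  new={2,3}  stable

Least fixpoint reached:
  node 0: {0,2,3}
  node 1: {0,1,3}
  node 2: {0,1,2,3}
  node 3: {0,2}
  node 4: {1}
  node 5: {1,3}
  node 6: {2,3}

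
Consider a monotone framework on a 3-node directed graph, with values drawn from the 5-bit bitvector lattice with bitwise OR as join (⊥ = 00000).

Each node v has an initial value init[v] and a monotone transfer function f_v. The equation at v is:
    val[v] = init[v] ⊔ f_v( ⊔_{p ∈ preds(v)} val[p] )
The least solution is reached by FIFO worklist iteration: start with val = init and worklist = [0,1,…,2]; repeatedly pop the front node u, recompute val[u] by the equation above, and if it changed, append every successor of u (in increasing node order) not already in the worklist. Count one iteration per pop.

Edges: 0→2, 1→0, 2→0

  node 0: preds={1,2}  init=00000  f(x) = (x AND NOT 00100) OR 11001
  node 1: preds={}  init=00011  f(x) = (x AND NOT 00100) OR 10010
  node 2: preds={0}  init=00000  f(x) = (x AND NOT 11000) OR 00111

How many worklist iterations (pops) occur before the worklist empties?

Iteration log — 4 steps:
  step 1. node 0  ⊔preds=00011  new=11011  old=00000  +wl: 
  step 2. node 1  ⊔preds=00000  new=10011  old=00011  +wl: 0
  step 3. node 2  ⊔preds=11011  new=00111  old=00000  +wl: 
  step 4. node 0  ⊔preds=10111  new=11011  stable

Least fixpoint reached:
  node 0: 11011
  node 1: 10011
  node 2: 00111

4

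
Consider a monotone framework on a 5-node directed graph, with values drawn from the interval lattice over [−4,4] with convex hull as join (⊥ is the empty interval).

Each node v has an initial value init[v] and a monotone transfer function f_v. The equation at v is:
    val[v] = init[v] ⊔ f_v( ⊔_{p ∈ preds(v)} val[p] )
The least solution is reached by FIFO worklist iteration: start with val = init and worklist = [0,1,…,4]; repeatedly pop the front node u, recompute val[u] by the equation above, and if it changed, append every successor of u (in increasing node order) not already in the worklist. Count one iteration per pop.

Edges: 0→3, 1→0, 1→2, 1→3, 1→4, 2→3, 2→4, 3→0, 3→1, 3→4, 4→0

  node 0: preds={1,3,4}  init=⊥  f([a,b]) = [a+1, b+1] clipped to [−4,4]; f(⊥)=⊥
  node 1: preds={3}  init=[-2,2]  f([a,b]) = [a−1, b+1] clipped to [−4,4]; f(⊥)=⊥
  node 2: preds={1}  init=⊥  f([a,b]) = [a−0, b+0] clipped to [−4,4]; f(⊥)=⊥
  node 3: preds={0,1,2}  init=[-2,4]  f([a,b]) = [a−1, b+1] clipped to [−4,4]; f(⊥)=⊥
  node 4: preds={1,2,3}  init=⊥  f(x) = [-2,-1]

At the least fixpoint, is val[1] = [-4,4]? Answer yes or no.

yes

Iteration log — 12 steps:
  step 1. node 0  ⊔preds=[-2,4]  new=[-1,4]  old=⊥  +wl: 
  step 2. node 1  ⊔preds=[-2,4]  new=[-3,4]  old=[-2,2]  +wl: 0
  step 3. node 2  ⊔preds=[-3,4]  new=[-3,4]  old=⊥  +wl: 
  step 4. node 3  ⊔preds=[-3,4]  new=[-4,4]  old=[-2,4]  +wl: 1
  step 5. node 4  ⊔preds=[-4,4]  new=[-2,-1]  old=⊥  +wl: 
  step 6. node 0  ⊔preds=[-4,4]  new=[-3,4]  old=[-1,4]  +wl: 3
  step 7. node 1  ⊔preds=[-4,4]  new=[-4,4]  old=[-3,4]  +wl: 0,2,4
  step 8. node 3  ⊔preds=[-4,4]  new=[-4,4]  stable
  step 9. node 0  ⊔preds=[-4,4]  new=[-3,4]  stable
  step 10. node 2  ⊔preds=[-4,4]  new=[-4,4]  old=[-3,4]  +wl: 3
  step 11. node 4  ⊔preds=[-4,4]  new=[-2,-1]  stable
  step 12. node 3  ⊔preds=[-4,4]  new=[-4,4]  stable

Least fixpoint reached:
  node 0: [-3,4]
  node 1: [-4,4]
  node 2: [-4,4]
  node 3: [-4,4]
  node 4: [-2,-1]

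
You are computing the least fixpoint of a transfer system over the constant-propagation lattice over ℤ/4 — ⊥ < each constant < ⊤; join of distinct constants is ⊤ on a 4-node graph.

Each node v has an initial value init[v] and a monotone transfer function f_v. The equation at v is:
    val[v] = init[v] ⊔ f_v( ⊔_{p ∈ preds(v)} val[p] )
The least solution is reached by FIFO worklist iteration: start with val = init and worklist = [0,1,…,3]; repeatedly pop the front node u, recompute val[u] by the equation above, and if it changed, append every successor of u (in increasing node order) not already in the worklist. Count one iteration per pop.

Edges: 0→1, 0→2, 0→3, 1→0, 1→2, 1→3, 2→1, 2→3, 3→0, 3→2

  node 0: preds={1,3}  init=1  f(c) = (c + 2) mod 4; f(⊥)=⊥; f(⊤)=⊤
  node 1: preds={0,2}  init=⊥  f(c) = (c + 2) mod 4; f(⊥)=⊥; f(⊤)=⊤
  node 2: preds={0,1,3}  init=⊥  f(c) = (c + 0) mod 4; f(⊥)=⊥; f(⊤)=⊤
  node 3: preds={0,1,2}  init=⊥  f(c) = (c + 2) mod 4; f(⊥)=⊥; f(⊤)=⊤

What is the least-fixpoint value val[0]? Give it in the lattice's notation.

Worklist (9 pops):
  #1 pop 0: in=⊥ → 1 (no change)
  #2 pop 1: in=1 → 3 (was ⊥); enqueue [0]
  #3 pop 2: in=⊤ → ⊤ (was ⊥); enqueue [1]
  #4 pop 3: in=⊤ → ⊤ (was ⊥); enqueue [2]
  #5 pop 0: in=⊤ → ⊤ (was 1); enqueue [3]
  #6 pop 1: in=⊤ → ⊤ (was 3); enqueue [0]
  #7 pop 2: in=⊤ → ⊤ (no change)
  #8 pop 3: in=⊤ → ⊤ (no change)
  #9 pop 0: in=⊤ → ⊤ (no change)

Fixpoint:
  val[0] = ⊤
  val[1] = ⊤
  val[2] = ⊤
  val[3] = ⊤

⊤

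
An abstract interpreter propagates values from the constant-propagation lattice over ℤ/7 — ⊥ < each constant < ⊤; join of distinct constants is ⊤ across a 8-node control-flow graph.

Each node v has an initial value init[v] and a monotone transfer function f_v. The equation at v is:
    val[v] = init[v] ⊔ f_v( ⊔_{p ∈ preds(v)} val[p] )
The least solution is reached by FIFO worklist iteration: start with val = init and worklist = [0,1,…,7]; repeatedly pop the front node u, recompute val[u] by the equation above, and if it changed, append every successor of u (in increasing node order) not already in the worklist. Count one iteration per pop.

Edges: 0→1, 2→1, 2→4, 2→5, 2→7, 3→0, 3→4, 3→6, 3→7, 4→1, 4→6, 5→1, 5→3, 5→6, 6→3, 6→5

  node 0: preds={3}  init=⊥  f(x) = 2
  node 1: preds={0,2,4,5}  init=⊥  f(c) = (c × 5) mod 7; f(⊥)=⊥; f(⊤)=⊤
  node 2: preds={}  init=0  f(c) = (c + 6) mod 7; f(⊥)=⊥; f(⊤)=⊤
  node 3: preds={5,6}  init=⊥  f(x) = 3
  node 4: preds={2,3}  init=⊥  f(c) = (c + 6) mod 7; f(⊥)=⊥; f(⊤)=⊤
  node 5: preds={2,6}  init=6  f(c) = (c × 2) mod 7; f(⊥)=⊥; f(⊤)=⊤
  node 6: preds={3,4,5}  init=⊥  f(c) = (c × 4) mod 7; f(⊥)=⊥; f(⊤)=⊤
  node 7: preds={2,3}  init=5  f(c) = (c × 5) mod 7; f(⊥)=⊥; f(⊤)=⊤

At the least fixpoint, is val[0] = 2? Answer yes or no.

yes

Iteration log — 12 steps:
  step 1. node 0  ⊔preds=⊥  new=2  old=⊥  +wl: 
  step 2. node 1  ⊔preds=⊤  new=⊤  old=⊥  +wl: 
  step 3. node 2  ⊔preds=⊥  new=0  stable
  step 4. node 3  ⊔preds=6  new=3  old=⊥  +wl: 0
  step 5. node 4  ⊔preds=⊤  new=⊤  old=⊥  +wl: 1
  step 6. node 5  ⊔preds=0  new=⊤  old=6  +wl: 3
  step 7. node 6  ⊔preds=⊤  new=⊤  old=⊥  +wl: 5
  step 8. node 7  ⊔preds=⊤  new=⊤  old=5  +wl: 
  step 9. node 0  ⊔preds=3  new=2  stable
  step 10. node 1  ⊔preds=⊤  new=⊤  stable
  step 11. node 3  ⊔preds=⊤  new=3  stable
  step 12. node 5  ⊔preds=⊤  new=⊤  stable

Least fixpoint reached:
  node 0: 2
  node 1: ⊤
  node 2: 0
  node 3: 3
  node 4: ⊤
  node 5: ⊤
  node 6: ⊤
  node 7: ⊤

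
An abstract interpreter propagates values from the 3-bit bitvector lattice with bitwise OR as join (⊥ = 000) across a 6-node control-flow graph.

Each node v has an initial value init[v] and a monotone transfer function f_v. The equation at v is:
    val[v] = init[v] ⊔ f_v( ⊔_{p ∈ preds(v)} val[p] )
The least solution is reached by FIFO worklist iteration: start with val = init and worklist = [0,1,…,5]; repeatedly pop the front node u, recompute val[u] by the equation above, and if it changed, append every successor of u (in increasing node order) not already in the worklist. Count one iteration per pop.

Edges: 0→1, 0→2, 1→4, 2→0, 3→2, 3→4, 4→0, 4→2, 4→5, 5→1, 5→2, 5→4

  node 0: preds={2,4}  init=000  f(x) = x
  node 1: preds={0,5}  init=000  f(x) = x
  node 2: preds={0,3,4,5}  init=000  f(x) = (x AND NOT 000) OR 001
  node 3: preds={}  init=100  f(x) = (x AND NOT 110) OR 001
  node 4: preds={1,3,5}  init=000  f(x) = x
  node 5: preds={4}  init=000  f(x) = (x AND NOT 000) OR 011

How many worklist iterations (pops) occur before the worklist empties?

14

Trace (14 dequeues):
  [1] u=0 | in 000 | out 000 | ==
  [2] u=1 | in 000 | out 000 | ==
  [3] u=2 | in 100 | out 101 | prev 000 | push {0}
  [4] u=3 | in 000 | out 101 | prev 100 | push {2}
  [5] u=4 | in 101 | out 101 | prev 000 | push {}
  [6] u=5 | in 101 | out 111 | prev 000 | push {1,4}
  [7] u=0 | in 101 | out 101 | prev 000 | push {}
  [8] u=2 | in 111 | out 111 | prev 101 | push {0}
  [9] u=1 | in 111 | out 111 | prev 000 | push {}
  [10] u=4 | in 111 | out 111 | prev 101 | push {2,5}
  [11] u=0 | in 111 | out 111 | prev 101 | push {1}
  [12] u=2 | in 111 | out 111 | ==
  [13] u=5 | in 111 | out 111 | ==
  [14] u=1 | in 111 | out 111 | ==

Converged values:
  [0] 111
  [1] 111
  [2] 111
  [3] 101
  [4] 111
  [5] 111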